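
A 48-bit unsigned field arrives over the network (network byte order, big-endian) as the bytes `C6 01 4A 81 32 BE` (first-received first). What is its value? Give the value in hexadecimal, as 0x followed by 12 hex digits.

Big-endian stores the most-significant byte at the lowest address.
The bytes are already most-significant first: 0xC6014A8132BE.

0xC6014A8132BE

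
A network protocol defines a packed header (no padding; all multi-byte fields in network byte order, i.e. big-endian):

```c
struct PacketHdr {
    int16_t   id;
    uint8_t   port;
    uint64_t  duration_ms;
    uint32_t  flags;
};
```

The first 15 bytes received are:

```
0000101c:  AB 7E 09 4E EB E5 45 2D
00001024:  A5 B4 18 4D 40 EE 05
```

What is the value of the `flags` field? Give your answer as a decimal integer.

`flags` follows `id` (2 B), `port` (1 B), `duration_ms` (8 B), so it starts at offset 2 + 1 + 8 = 11 and occupies 4 bytes.
Bytes at offsets 11..14: 4D 40 EE 05.
Big-endian stores the most-significant byte at the lowest address.
The bytes are already most-significant first: 0x4D40EE05.
0x4D40EE05 = 1296100869.

1296100869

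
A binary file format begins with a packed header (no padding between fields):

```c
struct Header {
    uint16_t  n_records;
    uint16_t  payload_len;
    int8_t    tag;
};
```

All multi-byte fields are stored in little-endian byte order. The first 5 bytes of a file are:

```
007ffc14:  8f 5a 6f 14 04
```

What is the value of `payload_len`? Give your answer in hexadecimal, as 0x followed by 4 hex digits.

`payload_len` follows `n_records` (2 bytes), so it starts at byte offset 2 and occupies 2 bytes.
Bytes at offsets 2..3: 6F 14.
Little-endian stores the least-significant byte at the lowest address.
Reassemble most-significant byte first: 14 6F → 0x146F.

0x146F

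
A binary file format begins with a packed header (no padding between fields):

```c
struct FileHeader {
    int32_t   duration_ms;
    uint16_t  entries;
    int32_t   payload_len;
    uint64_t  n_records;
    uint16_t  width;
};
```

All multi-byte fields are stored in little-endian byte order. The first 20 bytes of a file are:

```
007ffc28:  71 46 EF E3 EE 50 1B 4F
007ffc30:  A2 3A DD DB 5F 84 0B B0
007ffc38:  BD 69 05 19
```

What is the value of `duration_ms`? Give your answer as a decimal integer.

-470858127

`duration_ms` is the first field, at byte offset 0, occupying 4 bytes.
Bytes at offsets 0..3: 71 46 EF E3.
Little-endian stores the least-significant byte at the lowest address.
Reassemble most-significant byte first: E3 EF 46 71 → 0xE3EF4671.
Top bit is set, so as a signed 32-bit value this is 0xE3EF4671 − 2^32 = -470858127.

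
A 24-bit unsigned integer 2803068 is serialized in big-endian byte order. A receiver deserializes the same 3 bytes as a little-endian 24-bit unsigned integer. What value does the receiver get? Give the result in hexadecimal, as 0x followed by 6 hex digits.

2803068 in 24-bit hexadecimal is 0x2AC57C.
Stored big-endian, the bytes at ascending addresses are 2A C5 7C.
Read back as little-endian, the first byte is least significant, giving 0x7CC52A.

0x7CC52A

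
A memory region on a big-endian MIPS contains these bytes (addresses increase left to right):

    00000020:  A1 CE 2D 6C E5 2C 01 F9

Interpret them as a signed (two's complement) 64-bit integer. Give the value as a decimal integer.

In big-endian order the high byte comes first in memory.
The bytes are already most-significant first: 0xA1CE2D6CE52C01F9.
Top bit is set, so as a signed 64-bit value this is 0xA1CE2D6CE52C01F9 − 2^64 = -6787437642676174343.

-6787437642676174343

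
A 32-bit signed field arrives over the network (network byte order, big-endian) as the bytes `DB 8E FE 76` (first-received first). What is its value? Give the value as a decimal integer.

-611385738

In big-endian order the high byte comes first in memory.
The bytes are already most-significant first: 0xDB8EFE76.
Top bit is set, so as a signed 32-bit value this is 0xDB8EFE76 − 2^32 = -611385738.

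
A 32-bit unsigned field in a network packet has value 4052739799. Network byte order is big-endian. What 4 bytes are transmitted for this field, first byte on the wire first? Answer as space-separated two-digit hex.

F1 8F E6 D7

4052739799 in hexadecimal, padded to 32 bits, is 0xF18FE6D7.
Split into bytes (most-significant first): F1 8F E6 D7.
In big-endian order the high byte comes first in memory.
So the memory order matches the most-significant-first order: F1 8F E6 D7.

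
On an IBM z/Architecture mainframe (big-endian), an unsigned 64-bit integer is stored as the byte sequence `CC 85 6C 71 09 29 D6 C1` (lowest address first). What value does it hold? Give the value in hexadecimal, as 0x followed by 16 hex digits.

Big-endian stores the most-significant byte at the lowest address.
The bytes are already most-significant first: 0xCC856C710929D6C1.

0xCC856C710929D6C1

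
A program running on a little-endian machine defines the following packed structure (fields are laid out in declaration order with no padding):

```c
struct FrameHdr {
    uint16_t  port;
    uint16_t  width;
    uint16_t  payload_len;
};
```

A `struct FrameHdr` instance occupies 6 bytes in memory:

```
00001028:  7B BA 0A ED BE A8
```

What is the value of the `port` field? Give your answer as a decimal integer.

47739

`port` is the first field, at byte offset 0, occupying 2 bytes.
Bytes at offsets 0..1: 7B BA.
Little-endian: lowest address holds the least-significant byte.
Reassemble most-significant byte first: BA 7B → 0xBA7B.
0xBA7B = 47739.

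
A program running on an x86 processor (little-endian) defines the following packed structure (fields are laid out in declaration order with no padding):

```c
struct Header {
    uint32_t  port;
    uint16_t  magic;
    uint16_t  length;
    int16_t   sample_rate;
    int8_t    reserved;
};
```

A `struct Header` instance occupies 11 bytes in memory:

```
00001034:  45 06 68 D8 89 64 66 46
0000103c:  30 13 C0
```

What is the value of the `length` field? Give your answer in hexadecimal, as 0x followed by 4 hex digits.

0x4666

`length` follows `port` (4 B), `magic` (2 B), so it starts at offset 4 + 2 = 6 and occupies 2 bytes.
Bytes at offsets 6..7: 66 46.
In little-endian order the low byte comes first in memory.
Reassemble most-significant byte first: 46 66 → 0x4666.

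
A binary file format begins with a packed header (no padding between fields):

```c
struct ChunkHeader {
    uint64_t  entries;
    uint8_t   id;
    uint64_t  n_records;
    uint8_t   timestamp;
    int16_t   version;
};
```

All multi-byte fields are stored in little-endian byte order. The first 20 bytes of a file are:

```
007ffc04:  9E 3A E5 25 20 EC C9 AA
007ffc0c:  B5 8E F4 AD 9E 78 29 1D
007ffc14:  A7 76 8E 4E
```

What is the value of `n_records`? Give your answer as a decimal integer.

12041826576693589134

`n_records` follows `entries` (8 B), `id` (1 B), so it starts at offset 8 + 1 = 9 and occupies 8 bytes.
Bytes at offsets 9..16: 8E F4 AD 9E 78 29 1D A7.
Little-endian stores the least-significant byte at the lowest address.
Reassemble most-significant byte first: A7 1D 29 78 9E AD F4 8E → 0xA71D29789EADF48E.
0xA71D29789EADF48E = 12041826576693589134.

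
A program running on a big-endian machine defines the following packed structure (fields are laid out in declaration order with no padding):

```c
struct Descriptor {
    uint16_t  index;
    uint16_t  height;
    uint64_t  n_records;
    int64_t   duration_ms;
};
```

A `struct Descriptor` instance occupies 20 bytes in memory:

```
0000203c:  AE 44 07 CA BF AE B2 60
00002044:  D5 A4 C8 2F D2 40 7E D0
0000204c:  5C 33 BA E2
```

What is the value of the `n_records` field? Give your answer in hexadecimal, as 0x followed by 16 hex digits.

`n_records` follows `index` (2 B), `height` (2 B), so it starts at offset 2 + 2 = 4 and occupies 8 bytes.
Bytes at offsets 4..11: BF AE B2 60 D5 A4 C8 2F.
Big-endian stores the most-significant byte at the lowest address.
The bytes are already most-significant first: 0xBFAEB260D5A4C82F.

0xBFAEB260D5A4C82F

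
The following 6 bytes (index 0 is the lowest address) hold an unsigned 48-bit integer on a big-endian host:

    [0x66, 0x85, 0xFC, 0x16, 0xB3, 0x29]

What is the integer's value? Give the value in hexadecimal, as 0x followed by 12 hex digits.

0x6685FC16B329

Big-endian stores the most-significant byte at the lowest address.
The bytes are already most-significant first: 0x6685FC16B329.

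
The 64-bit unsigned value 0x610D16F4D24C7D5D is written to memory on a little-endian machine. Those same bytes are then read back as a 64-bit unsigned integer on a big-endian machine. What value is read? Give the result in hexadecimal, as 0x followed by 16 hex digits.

Stored little-endian, the bytes at ascending addresses are 5D 7D 4C D2 F4 16 0D 61.
Read back as big-endian, the last byte is least significant, giving 0x5D7D4CD2F4160D61.

0x5D7D4CD2F4160D61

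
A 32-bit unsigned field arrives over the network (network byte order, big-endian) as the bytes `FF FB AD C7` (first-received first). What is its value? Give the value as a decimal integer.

Big-endian stores the most-significant byte at the lowest address.
The bytes are already most-significant first: 0xFFFBADC7.
0xFFFBADC7 = 4294684103.

4294684103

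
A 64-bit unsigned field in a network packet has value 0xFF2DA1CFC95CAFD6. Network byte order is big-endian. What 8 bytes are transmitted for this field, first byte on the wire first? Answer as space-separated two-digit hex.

FF 2D A1 CF C9 5C AF D6

Split into bytes (most-significant first): FF 2D A1 CF C9 5C AF D6.
Big-endian: lowest address holds the most-significant byte.
So the memory order matches the most-significant-first order: FF 2D A1 CF C9 5C AF D6.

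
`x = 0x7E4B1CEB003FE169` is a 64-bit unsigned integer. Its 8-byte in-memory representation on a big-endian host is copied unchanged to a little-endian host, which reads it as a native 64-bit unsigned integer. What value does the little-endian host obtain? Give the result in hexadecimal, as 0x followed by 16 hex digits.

Stored big-endian, the bytes at ascending addresses are 7E 4B 1C EB 00 3F E1 69.
Read back as little-endian, the first byte is least significant, giving 0x69E13F00EB1C4B7E.

0x69E13F00EB1C4B7E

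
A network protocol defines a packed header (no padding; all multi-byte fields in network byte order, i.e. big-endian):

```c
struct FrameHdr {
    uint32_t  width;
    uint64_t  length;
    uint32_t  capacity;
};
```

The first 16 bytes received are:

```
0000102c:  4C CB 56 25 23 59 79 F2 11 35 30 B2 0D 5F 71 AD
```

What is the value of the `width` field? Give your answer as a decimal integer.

1288394277

`width` is the first field, at byte offset 0, occupying 4 bytes.
Bytes at offsets 0..3: 4C CB 56 25.
Big-endian: lowest address holds the most-significant byte.
The bytes are already most-significant first: 0x4CCB5625.
0x4CCB5625 = 1288394277.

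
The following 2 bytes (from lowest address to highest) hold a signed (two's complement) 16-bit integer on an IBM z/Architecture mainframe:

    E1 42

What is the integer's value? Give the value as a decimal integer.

Big-endian: lowest address holds the most-significant byte.
The bytes are already most-significant first: 0xE142.
Top bit is set, so as a signed 16-bit value this is 0xE142 − 2^16 = -7870.

-7870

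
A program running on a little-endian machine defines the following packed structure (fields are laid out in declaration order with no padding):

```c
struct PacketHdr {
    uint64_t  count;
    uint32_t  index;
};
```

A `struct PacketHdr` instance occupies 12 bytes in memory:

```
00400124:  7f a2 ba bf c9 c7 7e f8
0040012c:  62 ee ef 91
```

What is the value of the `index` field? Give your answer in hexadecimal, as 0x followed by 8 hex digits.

0x91EFEE62

`index` follows `count` (8 bytes), so it starts at byte offset 8 and occupies 4 bytes.
Bytes at offsets 8..11: 62 EE EF 91.
Little-endian: lowest address holds the least-significant byte.
Reassemble most-significant byte first: 91 EF EE 62 → 0x91EFEE62.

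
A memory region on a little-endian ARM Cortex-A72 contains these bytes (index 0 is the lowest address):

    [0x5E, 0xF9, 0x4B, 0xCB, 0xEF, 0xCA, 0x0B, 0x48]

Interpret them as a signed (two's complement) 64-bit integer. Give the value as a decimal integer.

5191466126731376990

Little-endian: lowest address holds the least-significant byte.
Reassemble most-significant byte first: 48 0B CA EF CB 4B F9 5E → 0x480BCAEFCB4BF95E.
0x480BCAEFCB4BF95E = 5191466126731376990.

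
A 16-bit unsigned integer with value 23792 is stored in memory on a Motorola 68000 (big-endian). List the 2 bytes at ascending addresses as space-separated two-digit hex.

5C F0

23792 in hexadecimal, padded to 16 bits, is 0x5CF0.
Split into bytes (most-significant first): 5C F0.
In big-endian order the high byte comes first in memory.
So the memory order matches the most-significant-first order: 5C F0.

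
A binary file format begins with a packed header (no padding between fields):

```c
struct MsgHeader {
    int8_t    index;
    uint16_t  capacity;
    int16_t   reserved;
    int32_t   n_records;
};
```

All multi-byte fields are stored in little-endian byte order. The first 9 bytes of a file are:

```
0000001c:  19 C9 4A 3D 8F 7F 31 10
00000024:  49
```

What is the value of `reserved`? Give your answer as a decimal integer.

`reserved` follows `index` (1 B), `capacity` (2 B), so it starts at offset 1 + 2 = 3 and occupies 2 bytes.
Bytes at offsets 3..4: 3D 8F.
Little-endian stores the least-significant byte at the lowest address.
Reassemble most-significant byte first: 8F 3D → 0x8F3D.
Top bit is set, so as a signed 16-bit value this is 0x8F3D − 2^16 = -28867.

-28867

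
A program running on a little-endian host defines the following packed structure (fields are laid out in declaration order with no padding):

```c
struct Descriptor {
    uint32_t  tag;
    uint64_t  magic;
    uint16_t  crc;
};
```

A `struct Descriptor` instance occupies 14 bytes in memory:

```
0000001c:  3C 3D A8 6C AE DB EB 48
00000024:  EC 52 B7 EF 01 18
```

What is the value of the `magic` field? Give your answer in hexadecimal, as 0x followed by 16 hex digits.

`magic` follows `tag` (4 bytes), so it starts at byte offset 4 and occupies 8 bytes.
Bytes at offsets 4..11: AE DB EB 48 EC 52 B7 EF.
Little-endian stores the least-significant byte at the lowest address.
Reassemble most-significant byte first: EF B7 52 EC 48 EB DB AE → 0xEFB752EC48EBDBAE.

0xEFB752EC48EBDBAE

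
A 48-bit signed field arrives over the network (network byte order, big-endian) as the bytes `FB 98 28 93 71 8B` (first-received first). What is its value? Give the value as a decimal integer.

-4844042358389

In big-endian order the high byte comes first in memory.
The bytes are already most-significant first: 0xFB982893718B.
Top bit is set, so as a signed 48-bit value this is 0xFB982893718B − 2^48 = -4844042358389.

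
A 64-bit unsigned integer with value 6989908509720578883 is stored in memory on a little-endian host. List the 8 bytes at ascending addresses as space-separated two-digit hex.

43 0B 60 66 C1 24 01 61

6989908509720578883 in hexadecimal, padded to 64 bits, is 0x610124C166600B43.
Split into bytes (most-significant first): 61 01 24 C1 66 60 0B 43.
In little-endian order the low byte comes first in memory.
So at ascending addresses the bytes are 43 0B 60 66 C1 24 01 61.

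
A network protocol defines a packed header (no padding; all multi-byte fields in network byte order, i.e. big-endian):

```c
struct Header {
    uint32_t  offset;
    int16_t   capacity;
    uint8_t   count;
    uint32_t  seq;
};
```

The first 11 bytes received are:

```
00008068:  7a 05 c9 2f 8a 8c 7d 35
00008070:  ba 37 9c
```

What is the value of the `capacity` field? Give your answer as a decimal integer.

-30068

`capacity` follows `offset` (4 bytes), so it starts at byte offset 4 and occupies 2 bytes.
Bytes at offsets 4..5: 8A 8C.
Big-endian: lowest address holds the most-significant byte.
The bytes are already most-significant first: 0x8A8C.
Top bit is set, so as a signed 16-bit value this is 0x8A8C − 2^16 = -30068.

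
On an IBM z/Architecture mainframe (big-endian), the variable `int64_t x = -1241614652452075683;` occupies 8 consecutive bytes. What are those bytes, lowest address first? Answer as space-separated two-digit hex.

Two's complement of -1241614652452075683 in 64 bits: 1241614652452075683 = 0x113B19F2B35378A3; invert → 0xEEC4E60D4CAC875C; add 1 → 0xEEC4E60D4CAC875D.
Split into bytes (most-significant first): EE C4 E6 0D 4C AC 87 5D.
Big-endian stores the most-significant byte at the lowest address.
So the memory order matches the most-significant-first order: EE C4 E6 0D 4C AC 87 5D.

EE C4 E6 0D 4C AC 87 5D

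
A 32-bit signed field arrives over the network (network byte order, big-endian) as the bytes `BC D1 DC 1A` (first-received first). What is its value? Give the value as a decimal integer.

Big-endian stores the most-significant byte at the lowest address.
The bytes are already most-significant first: 0xBCD1DC1A.
Top bit is set, so as a signed 32-bit value this is 0xBCD1DC1A − 2^32 = -1127097318.

-1127097318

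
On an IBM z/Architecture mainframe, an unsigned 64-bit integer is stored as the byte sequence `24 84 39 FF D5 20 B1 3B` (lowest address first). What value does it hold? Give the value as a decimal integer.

In big-endian order the high byte comes first in memory.
The bytes are already most-significant first: 0x248439FFD520B13B.
0x248439FFD520B13B = 2631291853246345531.

2631291853246345531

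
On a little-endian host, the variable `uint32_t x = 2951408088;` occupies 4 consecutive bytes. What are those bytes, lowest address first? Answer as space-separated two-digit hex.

2951408088 in hexadecimal, padded to 32 bits, is 0xAFEAE9D8.
Split into bytes (most-significant first): AF EA E9 D8.
In little-endian order the low byte comes first in memory.
So at ascending addresses the bytes are D8 E9 EA AF.

D8 E9 EA AF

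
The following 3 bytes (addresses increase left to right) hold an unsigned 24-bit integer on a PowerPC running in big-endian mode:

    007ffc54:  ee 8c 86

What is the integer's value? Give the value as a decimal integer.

In big-endian order the high byte comes first in memory.
The bytes are already most-significant first: 0xEE8C86.
0xEE8C86 = 15633542.

15633542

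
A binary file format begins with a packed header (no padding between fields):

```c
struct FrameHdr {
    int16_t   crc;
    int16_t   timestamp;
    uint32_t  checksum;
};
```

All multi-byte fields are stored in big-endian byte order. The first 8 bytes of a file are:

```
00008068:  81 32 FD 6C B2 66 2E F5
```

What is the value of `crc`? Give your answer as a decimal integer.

`crc` is the first field, at byte offset 0, occupying 2 bytes.
Bytes at offsets 0..1: 81 32.
Big-endian stores the most-significant byte at the lowest address.
The bytes are already most-significant first: 0x8132.
Top bit is set, so as a signed 16-bit value this is 0x8132 − 2^16 = -32462.

-32462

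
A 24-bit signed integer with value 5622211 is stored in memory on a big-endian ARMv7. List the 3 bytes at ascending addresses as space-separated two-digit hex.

5622211 in hexadecimal, padded to 24 bits, is 0x55C9C3.
Split into bytes (most-significant first): 55 C9 C3.
Big-endian: lowest address holds the most-significant byte.
So the memory order matches the most-significant-first order: 55 C9 C3.

55 C9 C3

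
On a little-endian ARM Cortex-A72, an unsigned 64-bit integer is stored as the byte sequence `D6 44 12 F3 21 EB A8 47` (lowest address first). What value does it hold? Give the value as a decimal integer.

5163635503824782550

In little-endian order the low byte comes first in memory.
Reassemble most-significant byte first: 47 A8 EB 21 F3 12 44 D6 → 0x47A8EB21F31244D6.
0x47A8EB21F31244D6 = 5163635503824782550.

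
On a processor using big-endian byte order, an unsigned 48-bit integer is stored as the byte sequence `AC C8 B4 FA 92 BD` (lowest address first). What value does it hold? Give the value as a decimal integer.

189978029757117

In big-endian order the high byte comes first in memory.
The bytes are already most-significant first: 0xACC8B4FA92BD.
0xACC8B4FA92BD = 189978029757117.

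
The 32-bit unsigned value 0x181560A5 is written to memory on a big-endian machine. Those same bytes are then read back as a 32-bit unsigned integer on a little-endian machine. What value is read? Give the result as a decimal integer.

2774537496

Stored big-endian, the bytes at ascending addresses are 18 15 60 A5.
Read back as little-endian, the first byte is least significant, giving 0xA5601518.
0xA5601518 = 2774537496.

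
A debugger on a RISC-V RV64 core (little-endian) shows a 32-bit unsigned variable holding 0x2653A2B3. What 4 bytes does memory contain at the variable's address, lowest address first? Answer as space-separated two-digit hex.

Split into bytes (most-significant first): 26 53 A2 B3.
In little-endian order the low byte comes first in memory.
So at ascending addresses the bytes are B3 A2 53 26.

B3 A2 53 26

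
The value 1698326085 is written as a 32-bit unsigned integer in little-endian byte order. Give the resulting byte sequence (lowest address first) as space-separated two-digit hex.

1698326085 in hexadecimal, padded to 32 bits, is 0x653A6645.
Split into bytes (most-significant first): 65 3A 66 45.
In little-endian order the low byte comes first in memory.
So at ascending addresses the bytes are 45 66 3A 65.

45 66 3A 65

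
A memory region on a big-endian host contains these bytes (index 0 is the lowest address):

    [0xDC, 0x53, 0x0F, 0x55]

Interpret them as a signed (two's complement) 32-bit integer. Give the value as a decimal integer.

-598536363

In big-endian order the high byte comes first in memory.
The bytes are already most-significant first: 0xDC530F55.
Top bit is set, so as a signed 32-bit value this is 0xDC530F55 − 2^32 = -598536363.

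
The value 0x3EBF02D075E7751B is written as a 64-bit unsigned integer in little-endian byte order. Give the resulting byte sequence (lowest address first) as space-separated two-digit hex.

1B 75 E7 75 D0 02 BF 3E

Split into bytes (most-significant first): 3E BF 02 D0 75 E7 75 1B.
Little-endian: lowest address holds the least-significant byte.
So at ascending addresses the bytes are 1B 75 E7 75 D0 02 BF 3E.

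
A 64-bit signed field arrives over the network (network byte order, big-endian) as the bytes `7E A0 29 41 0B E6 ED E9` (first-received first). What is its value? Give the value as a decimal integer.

Big-endian: lowest address holds the most-significant byte.
The bytes are already most-significant first: 0x7EA029410BE6EDE9.
0x7EA029410BE6EDE9 = 9124338204401921513.

9124338204401921513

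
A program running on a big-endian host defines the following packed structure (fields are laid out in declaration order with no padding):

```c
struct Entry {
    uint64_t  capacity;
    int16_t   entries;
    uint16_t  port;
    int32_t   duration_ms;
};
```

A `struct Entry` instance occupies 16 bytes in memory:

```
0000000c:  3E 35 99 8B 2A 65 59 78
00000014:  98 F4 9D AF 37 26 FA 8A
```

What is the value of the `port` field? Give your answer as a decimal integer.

`port` follows `capacity` (8 B), `entries` (2 B), so it starts at offset 8 + 2 = 10 and occupies 2 bytes.
Bytes at offsets 10..11: 9D AF.
Big-endian: lowest address holds the most-significant byte.
The bytes are already most-significant first: 0x9DAF.
0x9DAF = 40367.

40367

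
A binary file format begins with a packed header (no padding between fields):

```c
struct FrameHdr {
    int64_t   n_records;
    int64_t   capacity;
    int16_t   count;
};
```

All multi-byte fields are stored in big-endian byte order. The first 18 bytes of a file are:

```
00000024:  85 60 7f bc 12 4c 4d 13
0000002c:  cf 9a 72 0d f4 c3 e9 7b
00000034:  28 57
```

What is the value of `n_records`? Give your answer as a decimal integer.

`n_records` is the first field, at byte offset 0, occupying 8 bytes.
Bytes at offsets 0..7: 85 60 7F BC 12 4C 4D 13.
Big-endian: lowest address holds the most-significant byte.
The bytes are already most-significant first: 0x85607FBC124C4D13.
Top bit is set, so as a signed 64-bit value this is 0x85607FBC124C4D13 − 2^64 = -8835922023163343597.

-8835922023163343597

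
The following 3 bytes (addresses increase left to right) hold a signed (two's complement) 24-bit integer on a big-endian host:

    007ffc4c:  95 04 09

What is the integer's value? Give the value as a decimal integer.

Big-endian stores the most-significant byte at the lowest address.
The bytes are already most-significant first: 0x950409.
Top bit is set, so as a signed 24-bit value this is 0x950409 − 2^24 = -7011319.

-7011319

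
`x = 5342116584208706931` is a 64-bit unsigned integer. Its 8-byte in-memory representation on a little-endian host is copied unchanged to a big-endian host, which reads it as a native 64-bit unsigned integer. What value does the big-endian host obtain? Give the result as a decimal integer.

8335454578787099466

5342116584208706931 in 64-bit hexadecimal is 0x4A2302BAC67BAD73.
Stored little-endian, the bytes at ascending addresses are 73 AD 7B C6 BA 02 23 4A.
Read back as big-endian, the last byte is least significant, giving 0x73AD7BC6BA02234A.
0x73AD7BC6BA02234A = 8335454578787099466.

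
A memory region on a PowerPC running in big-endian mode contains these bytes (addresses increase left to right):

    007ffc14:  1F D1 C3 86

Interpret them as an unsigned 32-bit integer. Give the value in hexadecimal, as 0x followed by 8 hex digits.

In big-endian order the high byte comes first in memory.
The bytes are already most-significant first: 0x1FD1C386.

0x1FD1C386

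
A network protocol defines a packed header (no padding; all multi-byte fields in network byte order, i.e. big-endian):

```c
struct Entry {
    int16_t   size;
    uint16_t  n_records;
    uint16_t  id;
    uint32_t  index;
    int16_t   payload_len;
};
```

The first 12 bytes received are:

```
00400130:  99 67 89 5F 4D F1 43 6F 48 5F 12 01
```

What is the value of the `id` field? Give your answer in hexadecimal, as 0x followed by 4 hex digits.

0x4DF1

`id` follows `size` (2 B), `n_records` (2 B), so it starts at offset 2 + 2 = 4 and occupies 2 bytes.
Bytes at offsets 4..5: 4D F1.
Big-endian stores the most-significant byte at the lowest address.
The bytes are already most-significant first: 0x4DF1.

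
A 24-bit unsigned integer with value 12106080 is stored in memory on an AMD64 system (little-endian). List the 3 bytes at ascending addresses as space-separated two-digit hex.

12106080 in hexadecimal, padded to 24 bits, is 0xB8B960.
Split into bytes (most-significant first): B8 B9 60.
Little-endian stores the least-significant byte at the lowest address.
So at ascending addresses the bytes are 60 B9 B8.

60 B9 B8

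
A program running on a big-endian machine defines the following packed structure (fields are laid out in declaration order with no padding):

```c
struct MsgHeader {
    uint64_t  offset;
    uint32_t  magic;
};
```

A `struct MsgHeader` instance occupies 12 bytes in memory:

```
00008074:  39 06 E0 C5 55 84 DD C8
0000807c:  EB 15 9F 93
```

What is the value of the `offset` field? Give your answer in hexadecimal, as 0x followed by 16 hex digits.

`offset` is the first field, at byte offset 0, occupying 8 bytes.
Bytes at offsets 0..7: 39 06 E0 C5 55 84 DD C8.
Big-endian stores the most-significant byte at the lowest address.
The bytes are already most-significant first: 0x3906E0C55584DDC8.

0x3906E0C55584DDC8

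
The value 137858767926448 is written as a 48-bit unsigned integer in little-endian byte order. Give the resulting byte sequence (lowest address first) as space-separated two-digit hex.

B0 34 E4 BE 61 7D

137858767926448 in hexadecimal, padded to 48 bits, is 0x7D61BEE434B0.
Split into bytes (most-significant first): 7D 61 BE E4 34 B0.
In little-endian order the low byte comes first in memory.
So at ascending addresses the bytes are B0 34 E4 BE 61 7D.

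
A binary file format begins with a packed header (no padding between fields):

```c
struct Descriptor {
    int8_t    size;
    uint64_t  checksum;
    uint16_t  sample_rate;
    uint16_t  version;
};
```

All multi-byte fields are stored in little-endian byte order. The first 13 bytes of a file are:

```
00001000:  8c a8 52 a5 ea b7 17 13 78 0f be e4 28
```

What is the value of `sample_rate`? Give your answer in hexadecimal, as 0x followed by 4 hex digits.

`sample_rate` follows `size` (1 B), `checksum` (8 B), so it starts at offset 1 + 8 = 9 and occupies 2 bytes.
Bytes at offsets 9..10: 0F BE.
Little-endian: lowest address holds the least-significant byte.
Reassemble most-significant byte first: BE 0F → 0xBE0F.

0xBE0F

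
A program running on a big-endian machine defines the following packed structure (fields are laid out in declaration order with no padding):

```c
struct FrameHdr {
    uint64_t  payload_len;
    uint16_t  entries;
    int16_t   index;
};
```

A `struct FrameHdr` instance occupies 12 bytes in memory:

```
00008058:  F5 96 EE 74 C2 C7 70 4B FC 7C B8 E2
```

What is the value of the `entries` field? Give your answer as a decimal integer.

64636

`entries` follows `payload_len` (8 bytes), so it starts at byte offset 8 and occupies 2 bytes.
Bytes at offsets 8..9: FC 7C.
In big-endian order the high byte comes first in memory.
The bytes are already most-significant first: 0xFC7C.
0xFC7C = 64636.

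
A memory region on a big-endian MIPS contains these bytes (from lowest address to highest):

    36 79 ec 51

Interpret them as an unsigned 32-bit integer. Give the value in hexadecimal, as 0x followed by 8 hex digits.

0x3679EC51

Big-endian stores the most-significant byte at the lowest address.
The bytes are already most-significant first: 0x3679EC51.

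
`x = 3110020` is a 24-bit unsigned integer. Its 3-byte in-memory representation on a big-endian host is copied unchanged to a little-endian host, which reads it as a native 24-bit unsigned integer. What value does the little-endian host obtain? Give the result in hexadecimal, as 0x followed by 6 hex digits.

3110020 in 24-bit hexadecimal is 0x2F7484.
Stored big-endian, the bytes at ascending addresses are 2F 74 84.
Read back as little-endian, the first byte is least significant, giving 0x84742F.

0x84742F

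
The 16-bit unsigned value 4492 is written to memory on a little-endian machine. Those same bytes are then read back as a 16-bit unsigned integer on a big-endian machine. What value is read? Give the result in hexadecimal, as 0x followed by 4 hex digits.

0x8C11

4492 in 16-bit hexadecimal is 0x118C.
Stored little-endian, the bytes at ascending addresses are 8C 11.
Read back as big-endian, the last byte is least significant, giving 0x8C11.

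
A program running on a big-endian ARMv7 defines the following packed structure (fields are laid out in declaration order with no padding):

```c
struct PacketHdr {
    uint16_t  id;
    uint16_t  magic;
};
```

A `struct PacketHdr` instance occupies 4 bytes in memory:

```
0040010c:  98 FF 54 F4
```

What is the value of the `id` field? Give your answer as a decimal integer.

`id` is the first field, at byte offset 0, occupying 2 bytes.
Bytes at offsets 0..1: 98 FF.
Big-endian: lowest address holds the most-significant byte.
The bytes are already most-significant first: 0x98FF.
0x98FF = 39167.

39167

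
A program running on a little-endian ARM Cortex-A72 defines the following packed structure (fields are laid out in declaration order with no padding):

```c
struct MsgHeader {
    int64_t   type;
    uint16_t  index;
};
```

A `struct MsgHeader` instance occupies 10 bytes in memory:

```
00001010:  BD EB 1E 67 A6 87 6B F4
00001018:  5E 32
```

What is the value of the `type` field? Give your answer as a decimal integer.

`type` is the first field, at byte offset 0, occupying 8 bytes.
Bytes at offsets 0..7: BD EB 1E 67 A6 87 6B F4.
Little-endian: lowest address holds the least-significant byte.
Reassemble most-significant byte first: F4 6B 87 A6 67 1E EB BD → 0xF46B87A6671EEBBD.
Top bit is set, so as a signed 64-bit value this is 0xF46B87A6671EEBBD − 2^64 = -834424157182694467.

-834424157182694467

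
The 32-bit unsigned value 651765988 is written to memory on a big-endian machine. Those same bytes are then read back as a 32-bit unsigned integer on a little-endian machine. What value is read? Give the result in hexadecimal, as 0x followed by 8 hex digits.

0xE428D926

651765988 in 32-bit hexadecimal is 0x26D928E4.
Stored big-endian, the bytes at ascending addresses are 26 D9 28 E4.
Read back as little-endian, the first byte is least significant, giving 0xE428D926.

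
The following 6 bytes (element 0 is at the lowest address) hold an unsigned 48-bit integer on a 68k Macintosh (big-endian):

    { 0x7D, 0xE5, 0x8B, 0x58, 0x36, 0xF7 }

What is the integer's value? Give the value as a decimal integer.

138424838797047

Big-endian stores the most-significant byte at the lowest address.
The bytes are already most-significant first: 0x7DE58B5836F7.
0x7DE58B5836F7 = 138424838797047.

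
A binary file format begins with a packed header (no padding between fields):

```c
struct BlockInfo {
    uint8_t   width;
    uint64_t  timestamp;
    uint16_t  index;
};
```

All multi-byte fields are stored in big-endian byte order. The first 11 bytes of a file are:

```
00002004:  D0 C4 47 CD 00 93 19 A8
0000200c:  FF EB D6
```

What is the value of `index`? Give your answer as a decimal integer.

`index` follows `width` (1 B), `timestamp` (8 B), so it starts at offset 1 + 8 = 9 and occupies 2 bytes.
Bytes at offsets 9..10: EB D6.
In big-endian order the high byte comes first in memory.
The bytes are already most-significant first: 0xEBD6.
0xEBD6 = 60374.

60374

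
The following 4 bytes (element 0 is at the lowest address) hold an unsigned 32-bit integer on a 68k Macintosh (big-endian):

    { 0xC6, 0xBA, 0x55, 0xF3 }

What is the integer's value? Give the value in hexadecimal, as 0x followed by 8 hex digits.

Big-endian stores the most-significant byte at the lowest address.
The bytes are already most-significant first: 0xC6BA55F3.

0xC6BA55F3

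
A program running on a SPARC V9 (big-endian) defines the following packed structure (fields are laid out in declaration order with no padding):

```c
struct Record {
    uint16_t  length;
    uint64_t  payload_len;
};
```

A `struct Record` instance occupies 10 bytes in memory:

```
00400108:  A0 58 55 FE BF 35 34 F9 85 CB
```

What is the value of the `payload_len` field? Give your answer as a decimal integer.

6196600372551321035

`payload_len` follows `length` (2 bytes), so it starts at byte offset 2 and occupies 8 bytes.
Bytes at offsets 2..9: 55 FE BF 35 34 F9 85 CB.
In big-endian order the high byte comes first in memory.
The bytes are already most-significant first: 0x55FEBF3534F985CB.
0x55FEBF3534F985CB = 6196600372551321035.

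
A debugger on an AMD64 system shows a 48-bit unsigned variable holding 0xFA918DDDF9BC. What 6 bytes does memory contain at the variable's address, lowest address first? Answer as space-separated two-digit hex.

Split into bytes (most-significant first): FA 91 8D DD F9 BC.
In little-endian order the low byte comes first in memory.
So at ascending addresses the bytes are BC F9 DD 8D 91 FA.

BC F9 DD 8D 91 FA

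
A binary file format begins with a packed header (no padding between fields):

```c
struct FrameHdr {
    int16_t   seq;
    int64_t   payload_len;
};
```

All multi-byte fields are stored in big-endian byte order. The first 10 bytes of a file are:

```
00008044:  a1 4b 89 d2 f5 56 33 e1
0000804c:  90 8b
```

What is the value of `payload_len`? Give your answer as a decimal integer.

-8515474194817773429

`payload_len` follows `seq` (2 bytes), so it starts at byte offset 2 and occupies 8 bytes.
Bytes at offsets 2..9: 89 D2 F5 56 33 E1 90 8B.
Big-endian: lowest address holds the most-significant byte.
The bytes are already most-significant first: 0x89D2F55633E1908B.
Top bit is set, so as a signed 64-bit value this is 0x89D2F55633E1908B − 2^64 = -8515474194817773429.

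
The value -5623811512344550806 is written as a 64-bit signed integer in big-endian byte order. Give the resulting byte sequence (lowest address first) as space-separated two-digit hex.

Two's complement of -5623811512344550806 in 64 bits: 5623811512344550806 = 0x4E0BCAC6350C9D96; invert → 0xB1F43539CAF36269; add 1 → 0xB1F43539CAF3626A.
Split into bytes (most-significant first): B1 F4 35 39 CA F3 62 6A.
In big-endian order the high byte comes first in memory.
So the memory order matches the most-significant-first order: B1 F4 35 39 CA F3 62 6A.

B1 F4 35 39 CA F3 62 6A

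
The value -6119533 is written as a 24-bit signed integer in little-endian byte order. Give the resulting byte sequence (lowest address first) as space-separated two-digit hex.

93 9F A2

Two's complement of -6119533 in 24 bits: 6119533 = 0x5D606D; invert → 0xA29F92; add 1 → 0xA29F93.
Split into bytes (most-significant first): A2 9F 93.
Little-endian: lowest address holds the least-significant byte.
So at ascending addresses the bytes are 93 9F A2.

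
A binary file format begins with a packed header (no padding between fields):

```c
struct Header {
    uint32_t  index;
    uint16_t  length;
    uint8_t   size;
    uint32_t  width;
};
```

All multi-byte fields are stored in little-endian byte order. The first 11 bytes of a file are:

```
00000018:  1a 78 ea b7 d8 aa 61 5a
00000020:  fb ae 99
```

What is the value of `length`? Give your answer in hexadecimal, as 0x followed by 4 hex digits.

0xAAD8

`length` follows `index` (4 bytes), so it starts at byte offset 4 and occupies 2 bytes.
Bytes at offsets 4..5: D8 AA.
In little-endian order the low byte comes first in memory.
Reassemble most-significant byte first: AA D8 → 0xAAD8.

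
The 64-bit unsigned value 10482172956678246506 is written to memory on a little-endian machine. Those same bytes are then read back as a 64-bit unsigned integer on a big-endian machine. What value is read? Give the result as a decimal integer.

7660626701774780561

10482172956678246506 in 64-bit hexadecimal is 0x917828C46503506A.
Stored little-endian, the bytes at ascending addresses are 6A 50 03 65 C4 28 78 91.
Read back as big-endian, the last byte is least significant, giving 0x6A500365C4287891.
0x6A500365C4287891 = 7660626701774780561.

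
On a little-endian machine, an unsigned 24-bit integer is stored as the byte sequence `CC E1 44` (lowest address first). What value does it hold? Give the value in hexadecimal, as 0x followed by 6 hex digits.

0x44E1CC

In little-endian order the low byte comes first in memory.
Reassemble most-significant byte first: 44 E1 CC → 0x44E1CC.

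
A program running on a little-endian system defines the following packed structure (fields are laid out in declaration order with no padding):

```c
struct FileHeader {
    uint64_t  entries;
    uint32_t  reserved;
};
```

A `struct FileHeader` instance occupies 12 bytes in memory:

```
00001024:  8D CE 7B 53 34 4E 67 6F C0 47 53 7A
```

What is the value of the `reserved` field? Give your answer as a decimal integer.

2052278208

`reserved` follows `entries` (8 bytes), so it starts at byte offset 8 and occupies 4 bytes.
Bytes at offsets 8..11: C0 47 53 7A.
Little-endian: lowest address holds the least-significant byte.
Reassemble most-significant byte first: 7A 53 47 C0 → 0x7A5347C0.
0x7A5347C0 = 2052278208.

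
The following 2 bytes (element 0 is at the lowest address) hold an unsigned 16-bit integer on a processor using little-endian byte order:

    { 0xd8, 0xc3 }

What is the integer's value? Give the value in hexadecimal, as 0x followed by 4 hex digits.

0xC3D8

Little-endian stores the least-significant byte at the lowest address.
Reassemble most-significant byte first: C3 D8 → 0xC3D8.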